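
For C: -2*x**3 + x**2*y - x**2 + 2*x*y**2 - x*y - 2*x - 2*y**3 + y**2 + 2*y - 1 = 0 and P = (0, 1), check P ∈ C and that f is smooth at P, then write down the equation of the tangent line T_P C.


Tangent line at P: -x - 2*y + 2 = 0.

Step 1: f(0, 1) = 0, so P lies on C.
Step 2: partial derivatives
  f_x(x, y) = -6*x**2 + 2*x*y - 2*x + 2*y**2 - y - 2, f_y(x, y) = x**2 + 4*x*y - x - 6*y**2 + 2*y + 2.
  f_x(P) = -1, f_y(P) = -2 (gradient nonzero, so P is smooth).
Step 3: tangent line at P: -1·(x − 0) + -2·(y − 1) = 0.
Expanding: -x - 2*y + 2 = 0.


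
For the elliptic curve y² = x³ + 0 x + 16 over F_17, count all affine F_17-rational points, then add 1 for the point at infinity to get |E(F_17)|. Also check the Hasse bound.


Affine points = {(0, 4), (0, 13), (1, 0), (3, 3), (3, 14), (7, 6), (7, 11), (8, 1), (8, 16), (10, 8), (10, 9), (11, 2), (11, 15), (15, 5), (15, 12), (16, 7), (16, 10)}; affine count = 17; |E(F_17)| = 18.

Discriminant check: Δ ∝ 4a³ + 27b² = 4·0³ + 27·16² = 4·0 + 27·256 ≡ 10 (mod 17). Nonzero ⇒ E is nonsingular.
For each x ∈ F_17, compute rhs = x³ + 0·x + 16 mod 17, then count y ∈ F_17 with y² ≡ rhs.
  x = 0: rhs = 16, matching y values: 4, 13 (2 points).
  x = 1: rhs = 0, matching y values: 0 (1 points).
  x = 2: rhs = 7, matching y values: none (0 points).
  x = 3: rhs = 9, matching y values: 3, 14 (2 points).
  x = 4: rhs = 12, matching y values: none (0 points).
  x = 5: rhs = 5, matching y values: none (0 points).
  x = 6: rhs = 11, matching y values: none (0 points).
  x = 7: rhs = 2, matching y values: 6, 11 (2 points).
  x = 8: rhs = 1, matching y values: 1, 16 (2 points).
  x = 9: rhs = 14, matching y values: none (0 points).
  x = 10: rhs = 13, matching y values: 8, 9 (2 points).
  x = 11: rhs = 4, matching y values: 2, 15 (2 points).
  x = 12: rhs = 10, matching y values: none (0 points).
  x = 13: rhs = 3, matching y values: none (0 points).
  x = 14: rhs = 6, matching y values: none (0 points).
  x = 15: rhs = 8, matching y values: 5, 12 (2 points).
  x = 16: rhs = 15, matching y values: 7, 10 (2 points).
Total affine count: 17.
Full point count |E(F_17)| = 17 + 1 = 18.
Hasse bound: |18 − (17+1)| = |0| = 0 ≤ 2√17 ≈ 8.2462 ✓.


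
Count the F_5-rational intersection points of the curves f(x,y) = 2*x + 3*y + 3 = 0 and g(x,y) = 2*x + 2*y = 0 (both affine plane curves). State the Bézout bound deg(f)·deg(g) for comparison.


Common zeros: {(3, 2)}; count = 1; Bézout bound = 1.

deg(f) = 1, deg(g) = 1, so Bézout bound = 1.
Scan x ∈ F_5. For each x, list the y ∈ F_5 with f(x, y) ≡ 0 and those with g(x, y) ≡ 0 (mod 5); the common zeros in that column are the intersection.
  x = 0: f ≡ 0 at y ∈ {4}; g ≡ 0 at y ∈ {0}; common: ∅.
  x = 1: f ≡ 0 at y ∈ {0}; g ≡ 0 at y ∈ {4}; common: ∅.
  x = 2: f ≡ 0 at y ∈ {1}; g ≡ 0 at y ∈ {3}; common: ∅.
  x = 3: f ≡ 0 at y ∈ {2}; g ≡ 0 at y ∈ {2}; common: {2}.
  x = 4: f ≡ 0 at y ∈ {3}; g ≡ 0 at y ∈ {1}; common: ∅.
Collecting: common zeros = {(3, 2)}, so the count is 1.
Comparison with the Bézout bound: 1 ≤ 1 = deg(f)·deg(g), as expected for curves with no common component (the bound is attained).


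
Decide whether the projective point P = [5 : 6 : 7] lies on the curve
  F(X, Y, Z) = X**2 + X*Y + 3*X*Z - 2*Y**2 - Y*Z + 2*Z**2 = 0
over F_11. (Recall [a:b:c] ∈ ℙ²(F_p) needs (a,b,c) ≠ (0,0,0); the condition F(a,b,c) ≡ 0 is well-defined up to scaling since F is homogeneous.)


F(5,6,7) ≡ 1 (mod 11); P is NOT on the curve.

Evaluate F(5, 6, 7) term-by-term (mod 11).
  X**2 ↦ 1·25·1·1 = 25
  X*Y ↦ 1·5·6·1 = 30
  3*X*Z ↦ 3·5·1·7 = 105
  -2*Y**2 ↦ -2·1·36·1 = -72
  -Y*Z ↦ -1·1·6·7 = -42
  2*Z**2 ↦ 2·1·1·49 = 98
Sum: F(5, 6, 7) = (25) + (30) + (105) + (-72) + (-42) + (98) = 144.
Reducing mod 11: 144 ≡ 1 (mod 11).
Since F(a, b, c) ≡ 1 ≠ 0 (mod 11), P does NOT lie on the curve.


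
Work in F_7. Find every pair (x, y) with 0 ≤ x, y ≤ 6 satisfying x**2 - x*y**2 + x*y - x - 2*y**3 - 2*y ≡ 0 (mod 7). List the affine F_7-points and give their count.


Affine F_7-points: {(0, 0), (1, 0), (1, 5), (2, 3), (5, 3), (5, 6), (6, 5)}; count = 7.

For each of the 49 pairs (x, y) ∈ F_7², evaluate f(x, y) mod 7. Record the zeros.
  x = 0: [0↦0, 1↦3, 2↦1, 3↦3, 4↦4, 5↦6, 6↦4]  zeros at y ∈ {0}
  x = 1: [0↦0, 1↦3, 2↦6, 3↦4, 4↦6, 5↦0, 6↦2]  zeros at y ∈ {0, 5}
  x = 2: [0↦2, 1↦5, 2↦6, 3↦0, 4↦3, 5↦3, 6↦2]  zeros at y ∈ {3}
  x = 3: [0↦6, 1↦2, 2↦1, 3↦5, 4↦2, 5↦1, 6↦4]  zeros at y ∈ ∅
  x = 4: [0↦5, 1↦1, 2↦5, 3↦5, 4↦3, 5↦1, 6↦1]  zeros at y ∈ ∅
  x = 5: [0↦6, 1↦2, 2↦4, 3↦0, 4↦6, 5↦3, 6↦0]  zeros at y ∈ {3, 6}
  x = 6: [0↦2, 1↦5, 2↦5, 3↦4, 4↦4, 5↦0, 6↦1]  zeros at y ∈ {5}
Collecting zeros: affine points = {(0, 0), (1, 0), (1, 5), (2, 3), (5, 3), (5, 6), (6, 5)}.
Total count |C(F_7)_aff| = 7.


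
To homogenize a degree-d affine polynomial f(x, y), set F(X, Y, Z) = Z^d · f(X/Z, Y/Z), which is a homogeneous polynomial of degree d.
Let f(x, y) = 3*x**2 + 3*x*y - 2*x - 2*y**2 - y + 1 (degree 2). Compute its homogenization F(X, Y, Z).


F(X, Y, Z) = 3*X**2 + 3*X*Y - 2*X*Z - 2*Y**2 - Y*Z + Z**2

deg(f) = 2.
Substitute x = X/Z, y = Y/Z into f, then multiply by Z^2.
  monomial 3·x^2·y^0 ↦ 3·X^2·Y^0·Z^0.
  monomial 3·x^1·y^1 ↦ 3·X^1·Y^1·Z^0.
  monomial -2·x^1·y^0 ↦ -2·X^1·Y^0·Z^1.
  monomial -2·x^0·y^2 ↦ -2·X^0·Y^2·Z^0.
  monomial -1·x^0·y^1 ↦ -1·X^0·Y^1·Z^1.
  monomial 1·x^0·y^0 ↦ 1·X^0·Y^0·Z^2.
Collecting: F(X, Y, Z) = 3*X**2 + 3*X*Y - 2*X*Z - 2*Y**2 - Y*Z + Z**2.


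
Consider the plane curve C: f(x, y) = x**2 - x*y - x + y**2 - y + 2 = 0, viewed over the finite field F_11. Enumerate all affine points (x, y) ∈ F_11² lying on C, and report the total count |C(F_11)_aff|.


Affine F_11-points: {(0, 5), (0, 7), (2, 6), (2, 8), (5, 0), (5, 6), (6, 2), (6, 5), (7, 0), (7, 8), (8, 2), (8, 7)}; count = 12.

For each of the 121 pairs (x, y) ∈ F_11², evaluate f(x, y) mod 11. Record the zeros.
  x = 0: [0↦2, 1↦2, 2↦4, 3↦8, 4↦3, 5↦0, 6↦10, 7↦0, 8↦3, 9↦8, 10↦4]  zeros at y ∈ {5, 7}
  x = 1: [0↦2, 1↦1, 2↦2, 3↦5, 4↦10, 5↦6, 6↦4, 7↦4, 8↦6, 9↦10, 10↦5]  zeros at y ∈ ∅
  x = 2: [0↦4, 1↦2, 2↦2, 3↦4, 4↦8, 5↦3, 6↦0, 7↦10, 8↦0, 9↦3, 10↦8]  zeros at y ∈ {6, 8}
  x = 3: [0↦8, 1↦5, 2↦4, 3↦5, 4↦8, 5↦2, 6↦9, 7↦7, 8↦7, 9↦9, 10↦2]  zeros at y ∈ ∅
  x = 4: [0↦3, 1↦10, 2↦8, 3↦8, 4↦10, 5↦3, 6↦9, 7↦6, 8↦5, 9↦6, 10↦9]  zeros at y ∈ ∅
  x = 5: [0↦0, 1↦6, 2↦3, 3↦2, 4↦3, 5↦6, 6↦0, 7↦7, 8↦5, 9↦5, 10↦7]  zeros at y ∈ {0, 6}
  x = 6: [0↦10, 1↦4, 2↦0, 3↦9, 4↦9, 5↦0, 6↦4, 7↦10, 8↦7, 9↦6, 10↦7]  zeros at y ∈ {2, 5}
  x = 7: [0↦0, 1↦4, 2↦10, 3↦7, 4↦6, 5↦7, 6↦10, 7↦4, 8↦0, 9↦9, 10↦9]  zeros at y ∈ {0, 8}
  x = 8: [0↦3, 1↦6, 2↦0, 3↦7, 4↦5, 5↦5, 6↦7, 7↦0, 8↦6, 9↦3, 10↦2]  zeros at y ∈ {2, 7}
  x = 9: [0↦8, 1↦10, 2↦3, 3↦9, 4↦6, 5↦5, 6↦6, 7↦9, 8↦3, 9↦10, 10↦8]  zeros at y ∈ ∅
  x = 10: [0↦4, 1↦5, 2↦8, 3↦2, 4↦9, 5↦7, 6↦7, 7↦9, 8↦2, 9↦8, 10↦5]  zeros at y ∈ ∅
Collecting zeros: affine points = {(0, 5), (0, 7), (2, 6), (2, 8), (5, 0), (5, 6), (6, 2), (6, 5), (7, 0), (7, 8), (8, 2), (8, 7)}.
Total count |C(F_11)_aff| = 12.


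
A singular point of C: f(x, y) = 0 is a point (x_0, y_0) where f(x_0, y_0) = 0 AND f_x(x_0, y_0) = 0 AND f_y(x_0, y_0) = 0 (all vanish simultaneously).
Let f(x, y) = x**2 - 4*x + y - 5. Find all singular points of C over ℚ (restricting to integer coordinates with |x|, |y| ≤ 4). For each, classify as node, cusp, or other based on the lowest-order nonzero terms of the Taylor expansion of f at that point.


No singular points in the scanned grid; C is smooth there.

Compute partial derivatives:
  f_x = 2*x - 4.
  f_y = 1.
f_y = 1 is a nonzero constant, so f_y never vanishes: no point (x, y) can satisfy f = f_x = f_y = 0. In particular no (x, y) ∈ {−4, ..., 4}² is singular; the curve is smooth.


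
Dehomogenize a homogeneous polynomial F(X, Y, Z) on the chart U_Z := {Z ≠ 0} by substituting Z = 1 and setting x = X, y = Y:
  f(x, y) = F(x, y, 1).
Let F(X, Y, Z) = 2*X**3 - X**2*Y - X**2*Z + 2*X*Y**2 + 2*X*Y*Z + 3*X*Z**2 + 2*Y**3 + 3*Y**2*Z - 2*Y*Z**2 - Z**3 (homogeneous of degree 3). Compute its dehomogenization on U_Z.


f(x, y) = 2*x**3 - x**2*y - x**2 + 2*x*y**2 + 2*x*y + 3*x + 2*y**3 + 3*y**2 - 2*y - 1

On U_Z we set Z = 1. Each monomial c·X^i·Y^j·Z^k in F becomes c·x^i·y^j·1^k = c·x^i·y^j.
Substituting Z = 1: F(X, Y, 1) = 2*x**3 - x**2*y - x**2 + 2*x*y**2 + 2*x*y + 3*x + 2*y**3 + 3*y**2 - 2*y - 1.
Note: deg(f) ≤ deg(F) = 3; strict inequality happens when F is divisible by Z (lost terms).


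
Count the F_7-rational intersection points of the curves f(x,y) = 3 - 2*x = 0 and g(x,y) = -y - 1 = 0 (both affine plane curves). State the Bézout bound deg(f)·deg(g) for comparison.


Common zeros: {(5, 6)}; count = 1; Bézout bound = 1.

deg(f) = 1, deg(g) = 1, so Bézout bound = 1.
Scan x ∈ F_7. For each x, list the y ∈ F_7 with f(x, y) ≡ 0 and those with g(x, y) ≡ 0 (mod 7); the common zeros in that column are the intersection.
  x = 0: f ≡ 0 at y ∈ ∅; g ≡ 0 at y ∈ {6}; common: ∅.
  x = 1: f ≡ 0 at y ∈ ∅; g ≡ 0 at y ∈ {6}; common: ∅.
  x = 2: f ≡ 0 at y ∈ ∅; g ≡ 0 at y ∈ {6}; common: ∅.
  x = 3: f ≡ 0 at y ∈ ∅; g ≡ 0 at y ∈ {6}; common: ∅.
  x = 4: f ≡ 0 at y ∈ ∅; g ≡ 0 at y ∈ {6}; common: ∅.
  x = 5: f ≡ 0 at y ∈ {0, 1, 2, 3, 4, 5, 6}; g ≡ 0 at y ∈ {6}; common: {6}.
  x = 6: f ≡ 0 at y ∈ ∅; g ≡ 0 at y ∈ {6}; common: ∅.
Collecting: common zeros = {(5, 6)}, so the count is 1.
Comparison with the Bézout bound: 1 ≤ 1 = deg(f)·deg(g), as expected for curves with no common component (the bound is attained).


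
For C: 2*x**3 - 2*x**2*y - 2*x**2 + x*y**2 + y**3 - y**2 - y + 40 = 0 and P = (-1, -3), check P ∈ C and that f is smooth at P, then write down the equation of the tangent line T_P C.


Tangent line at P: 7*x + 36*y + 115 = 0.

Step 1: f(-1, -3) = 0, so P lies on C.
Step 2: partial derivatives
  f_x(x, y) = 6*x**2 - 4*x*y - 4*x + y**2, f_y(x, y) = -2*x**2 + 2*x*y + 3*y**2 - 2*y - 1.
  f_x(P) = 7, f_y(P) = 36 (gradient nonzero, so P is smooth).
Step 3: tangent line at P: 7·(x − -1) + 36·(y − -3) = 0.
Expanding: 7*x + 36*y + 115 = 0.


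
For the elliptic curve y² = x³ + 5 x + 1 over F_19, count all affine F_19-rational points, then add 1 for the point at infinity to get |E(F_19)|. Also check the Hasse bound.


Affine points = {(0, 1), (0, 18), (1, 8), (1, 11), (2, 0), (3, 9), (3, 10), (4, 3), (4, 16), (6, 0), (10, 5), (10, 14), (11, 0), (16, 4), (16, 15)}; affine count = 15; |E(F_19)| = 16.

Discriminant check: Δ ∝ 4a³ + 27b² = 4·5³ + 27·1² = 4·125 + 27·1 ≡ 14 (mod 19). Nonzero ⇒ E is nonsingular.
For each x ∈ F_19, compute rhs = x³ + 5·x + 1 mod 19, then count y ∈ F_19 with y² ≡ rhs.
  x = 0: rhs = 1, matching y values: 1, 18 (2 points).
  x = 1: rhs = 7, matching y values: 8, 11 (2 points).
  x = 2: rhs = 0, matching y values: 0 (1 points).
  x = 3: rhs = 5, matching y values: 9, 10 (2 points).
  x = 4: rhs = 9, matching y values: 3, 16 (2 points).
  x = 5: rhs = 18, matching y values: none (0 points).
  x = 6: rhs = 0, matching y values: 0 (1 points).
  x = 7: rhs = 18, matching y values: none (0 points).
  x = 8: rhs = 2, matching y values: none (0 points).
  x = 9: rhs = 15, matching y values: none (0 points).
  x = 10: rhs = 6, matching y values: 5, 14 (2 points).
  x = 11: rhs = 0, matching y values: 0 (1 points).
  x = 12: rhs = 3, matching y values: none (0 points).
  x = 13: rhs = 2, matching y values: none (0 points).
  x = 14: rhs = 3, matching y values: none (0 points).
  x = 15: rhs = 12, matching y values: none (0 points).
  x = 16: rhs = 16, matching y values: 4, 15 (2 points).
  x = 17: rhs = 2, matching y values: none (0 points).
  x = 18: rhs = 14, matching y values: none (0 points).
Total affine count: 15.
Full point count |E(F_19)| = 15 + 1 = 16.
Hasse bound: |16 − (19+1)| = |-4| = 4 ≤ 2√19 ≈ 8.7178 ✓.


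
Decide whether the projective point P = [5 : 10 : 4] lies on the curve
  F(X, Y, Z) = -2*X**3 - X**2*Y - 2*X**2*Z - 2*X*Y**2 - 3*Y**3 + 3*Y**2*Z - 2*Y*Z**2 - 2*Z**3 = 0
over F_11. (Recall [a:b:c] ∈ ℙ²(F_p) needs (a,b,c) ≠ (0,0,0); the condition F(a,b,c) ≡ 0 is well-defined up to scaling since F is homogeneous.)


F(5,10,4) ≡ 1 (mod 11); P is NOT on the curve.

Evaluate F(5, 10, 4) term-by-term (mod 11).
  -2*X**3 ↦ -2·125·1·1 = -250
  -X**2*Y ↦ -1·25·10·1 = -250
  -2*X**2*Z ↦ -2·25·1·4 = -200
  -2*X*Y**2 ↦ -2·5·100·1 = -1000
  -3*Y**3 ↦ -3·1·1000·1 = -3000
  3*Y**2*Z ↦ 3·1·100·4 = 1200
  -2*Y*Z**2 ↦ -2·1·10·16 = -320
  -2*Z**3 ↦ -2·1·1·64 = -128
Sum: F(5, 10, 4) = (-250) + (-250) + (-200) + (-1000) + (-3000) + (1200) + (-320) + (-128) = -3948.
Reducing mod 11: -3948 ≡ 1 (mod 11).
Since F(a, b, c) ≡ 1 ≠ 0 (mod 11), P does NOT lie on the curve.


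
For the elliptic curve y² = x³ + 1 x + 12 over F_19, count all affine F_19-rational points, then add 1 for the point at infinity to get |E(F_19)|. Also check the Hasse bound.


Affine points = {(3, 2), (3, 17), (4, 2), (4, 17), (5, 3), (5, 16), (6, 5), (6, 14), (7, 1), (7, 18), (8, 0), (9, 3), (9, 16), (11, 9), (11, 10), (12, 2), (12, 17), (15, 1), (15, 18), (16, 1), (16, 18)}; affine count = 21; |E(F_19)| = 22.

Discriminant check: Δ ∝ 4a³ + 27b² = 4·1³ + 27·12² = 4·1 + 27·144 ≡ 16 (mod 19). Nonzero ⇒ E is nonsingular.
For each x ∈ F_19, compute rhs = x³ + 1·x + 12 mod 19, then count y ∈ F_19 with y² ≡ rhs.
  x = 0: rhs = 12, matching y values: none (0 points).
  x = 1: rhs = 14, matching y values: none (0 points).
  x = 2: rhs = 3, matching y values: none (0 points).
  x = 3: rhs = 4, matching y values: 2, 17 (2 points).
  x = 4: rhs = 4, matching y values: 2, 17 (2 points).
  x = 5: rhs = 9, matching y values: 3, 16 (2 points).
  x = 6: rhs = 6, matching y values: 5, 14 (2 points).
  x = 7: rhs = 1, matching y values: 1, 18 (2 points).
  x = 8: rhs = 0, matching y values: 0 (1 points).
  x = 9: rhs = 9, matching y values: 3, 16 (2 points).
  x = 10: rhs = 15, matching y values: none (0 points).
  x = 11: rhs = 5, matching y values: 9, 10 (2 points).
  x = 12: rhs = 4, matching y values: 2, 17 (2 points).
  x = 13: rhs = 18, matching y values: none (0 points).
  x = 14: rhs = 15, matching y values: none (0 points).
  x = 15: rhs = 1, matching y values: 1, 18 (2 points).
  x = 16: rhs = 1, matching y values: 1, 18 (2 points).
  x = 17: rhs = 2, matching y values: none (0 points).
  x = 18: rhs = 10, matching y values: none (0 points).
Total affine count: 21.
Full point count |E(F_19)| = 21 + 1 = 22.
Hasse bound: |22 − (19+1)| = |2| = 2 ≤ 2√19 ≈ 8.7178 ✓.


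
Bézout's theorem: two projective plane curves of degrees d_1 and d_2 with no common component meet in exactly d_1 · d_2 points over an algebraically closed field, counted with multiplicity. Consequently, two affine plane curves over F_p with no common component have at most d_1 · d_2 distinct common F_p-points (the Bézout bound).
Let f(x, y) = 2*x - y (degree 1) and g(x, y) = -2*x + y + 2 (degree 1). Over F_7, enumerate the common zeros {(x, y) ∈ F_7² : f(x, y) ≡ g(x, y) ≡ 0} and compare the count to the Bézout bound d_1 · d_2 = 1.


Common zeros: ∅; count = 0; Bézout bound = 1.

deg(f) = 1, deg(g) = 1, so Bézout bound = 1.
Scan x ∈ F_7. For each x, list the y ∈ F_7 with f(x, y) ≡ 0 and those with g(x, y) ≡ 0 (mod 7); the common zeros in that column are the intersection.
  x = 0: f ≡ 0 at y ∈ {0}; g ≡ 0 at y ∈ {5}; common: ∅.
  x = 1: f ≡ 0 at y ∈ {2}; g ≡ 0 at y ∈ {0}; common: ∅.
  x = 2: f ≡ 0 at y ∈ {4}; g ≡ 0 at y ∈ {2}; common: ∅.
  x = 3: f ≡ 0 at y ∈ {6}; g ≡ 0 at y ∈ {4}; common: ∅.
  x = 4: f ≡ 0 at y ∈ {1}; g ≡ 0 at y ∈ {6}; common: ∅.
  x = 5: f ≡ 0 at y ∈ {3}; g ≡ 0 at y ∈ {1}; common: ∅.
  x = 6: f ≡ 0 at y ∈ {5}; g ≡ 0 at y ∈ {3}; common: ∅.
Collecting: common zeros = ∅, so the count is 0.
Comparison with the Bézout bound: 0 ≤ 1 = deg(f)·deg(g), as expected for curves with no common component (the affine F_7-count falls short of the bound because intersections may lie at infinity, over extension fields, or carry multiplicity).


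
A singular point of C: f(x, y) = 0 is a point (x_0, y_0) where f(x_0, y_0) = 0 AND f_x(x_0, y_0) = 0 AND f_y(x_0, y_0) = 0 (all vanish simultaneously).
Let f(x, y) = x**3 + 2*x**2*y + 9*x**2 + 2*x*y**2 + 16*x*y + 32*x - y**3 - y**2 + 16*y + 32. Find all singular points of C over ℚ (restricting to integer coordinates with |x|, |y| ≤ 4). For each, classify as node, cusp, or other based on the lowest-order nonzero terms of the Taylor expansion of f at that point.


Singular points: {(-2, -2)}; classification: node.

Compute partial derivatives:
  f_x = 3*x**2 + 4*x*y + 18*x + 2*y**2 + 16*y + 32.
  f_y = 2*x**2 + 4*x*y + 16*x - 3*y**2 - 2*y + 16.
Scan x_0 ∈ {−4, ..., 4}. For each x_0, f_y(x_0, y) is a polynomial in y; find its integer roots y ∈ {−4, ..., 4}, then test f_x and f at those candidates.
  x = -4: f_y(-4, y) = -3*y**2 - 18*y - 16; no integer root y with |y| ≤ 4.
  x = -3: f_y(-3, y) = -3*y**2 - 14*y - 14; no integer root y with |y| ≤ 4.
  x = -2: f_y(-2, y) = -3*y**2 - 10*y - 8; vanishes at y ∈ {-2}. (-2, -2): f_x = 0, f = 0 — SINGULAR.
  x = -1: f_y(-1, y) = -3*y**2 - 6*y + 2; no integer root y with |y| ≤ 4.
  x = 0: f_y(0, y) = -3*y**2 - 2*y + 16; vanishes at y ∈ {2}. (0, 2): f_x = 72 ≠ 0.
  x = 1: f_y(1, y) = -3*y**2 + 2*y + 34; no integer root y with |y| ≤ 4.
  x = 2: f_y(2, y) = -3*y**2 + 6*y + 56; no integer root y with |y| ≤ 4.
  x = 3: f_y(3, y) = -3*y**2 + 10*y + 82; no integer root y with |y| ≤ 4.
  x = 4: f_y(4, y) = -3*y**2 + 14*y + 112; no integer root y with |y| ≤ 4.
Only singular point on the grid: (-2, -2).
Classify: substitute x = -2 + u, y = -2 + v and expand: f = u**3 + 2*u**2*v - u**2 + 2*u*v**2 - v**3 + v**2.
No constant or linear terms (consistent with a singular point). Quadratic part: -u**2 + v**2. Cubic part: u**3 + 2*u**2*v + 2*u*v**2 - v**3.
The quadratic part v**2 - u**2 = (v − u)(v + u) splits into two distinct linear factors, so there are two distinct tangent lines y − -2 = ±(x − -2) — this is a node (ordinary double point).
Classification: node.


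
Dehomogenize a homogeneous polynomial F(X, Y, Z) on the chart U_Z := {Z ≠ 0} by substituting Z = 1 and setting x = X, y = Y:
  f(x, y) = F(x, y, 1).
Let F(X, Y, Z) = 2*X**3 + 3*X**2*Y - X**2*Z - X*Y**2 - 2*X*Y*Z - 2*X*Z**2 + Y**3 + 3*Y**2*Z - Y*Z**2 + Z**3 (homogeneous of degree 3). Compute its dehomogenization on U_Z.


f(x, y) = 2*x**3 + 3*x**2*y - x**2 - x*y**2 - 2*x*y - 2*x + y**3 + 3*y**2 - y + 1

On U_Z we set Z = 1. Each monomial c·X^i·Y^j·Z^k in F becomes c·x^i·y^j·1^k = c·x^i·y^j.
Substituting Z = 1: F(X, Y, 1) = 2*x**3 + 3*x**2*y - x**2 - x*y**2 - 2*x*y - 2*x + y**3 + 3*y**2 - y + 1.
Note: deg(f) ≤ deg(F) = 3; strict inequality happens when F is divisible by Z (lost terms).


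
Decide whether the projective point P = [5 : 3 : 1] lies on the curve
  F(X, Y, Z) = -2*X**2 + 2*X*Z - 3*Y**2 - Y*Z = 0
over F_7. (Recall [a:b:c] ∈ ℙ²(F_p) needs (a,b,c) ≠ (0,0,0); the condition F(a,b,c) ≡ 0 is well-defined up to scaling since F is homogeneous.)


F(5,3,1) ≡ 0 (mod 7); P is on the curve.

Evaluate F(5, 3, 1) term-by-term (mod 7).
  -2*X**2 ↦ -2·25·1·1 = -50
  2*X*Z ↦ 2·5·1·1 = 10
  -3*Y**2 ↦ -3·1·9·1 = -27
  -Y*Z ↦ -1·1·3·1 = -3
Sum: F(5, 3, 1) = (-50) + (10) + (-27) + (-3) = -70.
Reducing mod 7: -70 ≡ 0 (mod 7).
Since F(a, b, c) ≡ 0 (mod 7), P lies on the curve.


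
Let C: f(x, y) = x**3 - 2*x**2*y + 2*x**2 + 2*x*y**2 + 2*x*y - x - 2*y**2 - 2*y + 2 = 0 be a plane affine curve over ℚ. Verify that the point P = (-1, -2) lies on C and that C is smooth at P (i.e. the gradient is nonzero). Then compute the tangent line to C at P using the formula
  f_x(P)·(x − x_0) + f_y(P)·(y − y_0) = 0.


Tangent line at P: -6*x + 10*y + 14 = 0.

Step 1: f(-1, -2) = 0, so P lies on C.
Step 2: partial derivatives
  f_x(x, y) = 3*x**2 - 4*x*y + 4*x + 2*y**2 + 2*y - 1, f_y(x, y) = -2*x**2 + 4*x*y + 2*x - 4*y - 2.
  f_x(P) = -6, f_y(P) = 10 (gradient nonzero, so P is smooth).
Step 3: tangent line at P: -6·(x − -1) + 10·(y − -2) = 0.
Expanding: -6*x + 10*y + 14 = 0.


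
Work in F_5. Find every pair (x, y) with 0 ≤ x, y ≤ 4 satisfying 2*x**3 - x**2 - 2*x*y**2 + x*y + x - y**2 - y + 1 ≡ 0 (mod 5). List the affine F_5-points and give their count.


Affine F_5-points: {(0, 2), (1, 1), (1, 4), (2, 0), (3, 2), (3, 4), (4, 3), (4, 4)}; count = 8.

For each of the 25 pairs (x, y) ∈ F_5², evaluate f(x, y) mod 5. Record the zeros.
  x = 0: [0↦1, 1↦4, 2↦0, 3↦4, 4↦1]  zeros at y ∈ {2}
  x = 1: [0↦3, 1↦0, 2↦1, 3↦1, 4↦0]  zeros at y ∈ {1, 4}
  x = 2: [0↦0, 1↦1, 2↦2, 3↦3, 4↦4]  zeros at y ∈ {0}
  x = 3: [0↦4, 1↦4, 2↦0, 3↦2, 4↦0]  zeros at y ∈ {2, 4}
  x = 4: [0↦2, 1↦1, 2↦2, 3↦0, 4↦0]  zeros at y ∈ {3, 4}
Collecting zeros: affine points = {(0, 2), (1, 1), (1, 4), (2, 0), (3, 2), (3, 4), (4, 3), (4, 4)}.
Total count |C(F_5)_aff| = 8.


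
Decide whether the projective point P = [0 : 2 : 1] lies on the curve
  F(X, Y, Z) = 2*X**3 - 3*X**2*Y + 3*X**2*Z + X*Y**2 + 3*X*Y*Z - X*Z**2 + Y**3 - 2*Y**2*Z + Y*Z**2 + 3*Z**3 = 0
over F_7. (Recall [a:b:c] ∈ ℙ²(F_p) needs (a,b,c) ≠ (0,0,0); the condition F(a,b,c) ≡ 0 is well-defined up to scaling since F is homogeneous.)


F(0,2,1) ≡ 5 (mod 7); P is NOT on the curve.

Evaluate F(0, 2, 1) term-by-term (mod 7).
  2*X**3 ↦ 2·0·1·1 = 0
  -3*X**2*Y ↦ -3·0·2·1 = 0
  3*X**2*Z ↦ 3·0·1·1 = 0
  X*Y**2 ↦ 1·0·4·1 = 0
  3*X*Y*Z ↦ 3·0·2·1 = 0
  -X*Z**2 ↦ -1·0·1·1 = 0
  Y**3 ↦ 1·1·8·1 = 8
  -2*Y**2*Z ↦ -2·1·4·1 = -8
  Y*Z**2 ↦ 1·1·2·1 = 2
  3*Z**3 ↦ 3·1·1·1 = 3
Sum: F(0, 2, 1) = (0) + (0) + (0) + (0) + (0) + (0) + (8) + (-8) + (2) + (3) = 5.
Reducing mod 7: 5 ≡ 5 (mod 7).
Since F(a, b, c) ≡ 5 ≠ 0 (mod 7), P does NOT lie on the curve.


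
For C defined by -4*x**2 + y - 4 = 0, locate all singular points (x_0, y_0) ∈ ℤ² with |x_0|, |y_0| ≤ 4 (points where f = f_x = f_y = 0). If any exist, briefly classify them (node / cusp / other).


No singular points in the scanned grid; C is smooth there.

Compute partial derivatives:
  f_x = -8*x.
  f_y = 1.
f_y = 1 is a nonzero constant, so f_y never vanishes: no point (x, y) can satisfy f = f_x = f_y = 0. In particular no (x, y) ∈ {−4, ..., 4}² is singular; the curve is smooth.


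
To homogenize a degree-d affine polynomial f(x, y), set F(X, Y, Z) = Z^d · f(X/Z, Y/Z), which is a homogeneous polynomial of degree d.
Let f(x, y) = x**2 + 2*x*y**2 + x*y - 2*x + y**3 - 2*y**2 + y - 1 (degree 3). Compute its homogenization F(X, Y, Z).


F(X, Y, Z) = X**2*Z + 2*X*Y**2 + X*Y*Z - 2*X*Z**2 + Y**3 - 2*Y**2*Z + Y*Z**2 - Z**3

deg(f) = 3.
Substitute x = X/Z, y = Y/Z into f, then multiply by Z^3.
  monomial 1·x^2·y^0 ↦ 1·X^2·Y^0·Z^1.
  monomial 2·x^1·y^2 ↦ 2·X^1·Y^2·Z^0.
  monomial 1·x^1·y^1 ↦ 1·X^1·Y^1·Z^1.
  monomial -2·x^1·y^0 ↦ -2·X^1·Y^0·Z^2.
  monomial 1·x^0·y^3 ↦ 1·X^0·Y^3·Z^0.
  monomial -2·x^0·y^2 ↦ -2·X^0·Y^2·Z^1.
  monomial 1·x^0·y^1 ↦ 1·X^0·Y^1·Z^2.
  monomial -1·x^0·y^0 ↦ -1·X^0·Y^0·Z^3.
Collecting: F(X, Y, Z) = X**2*Z + 2*X*Y**2 + X*Y*Z - 2*X*Z**2 + Y**3 - 2*Y**2*Z + Y*Z**2 - Z**3.


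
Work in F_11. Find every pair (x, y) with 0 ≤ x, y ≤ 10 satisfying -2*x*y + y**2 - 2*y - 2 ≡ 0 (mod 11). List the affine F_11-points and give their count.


Affine F_11-points: {(0, 6), (0, 7), (2, 3), (4, 1), (4, 9), (5, 2), (5, 10), (7, 8), (9, 4), (9, 5)}; count = 10.

For each of the 121 pairs (x, y) ∈ F_11², evaluate f(x, y) mod 11. Record the zeros.
  x = 0: [0↦9, 1↦8, 2↦9, 3↦1, 4↦6, 5↦2, 6↦0, 7↦0, 8↦2, 9↦6, 10↦1]  zeros at y ∈ {6, 7}
  x = 1: [0↦9, 1↦6, 2↦5, 3↦6, 4↦9, 5↦3, 6↦10, 7↦8, 8↦8, 9↦10, 10↦3]  zeros at y ∈ ∅
  x = 2: [0↦9, 1↦4, 2↦1, 3↦0, 4↦1, 5↦4, 6↦9, 7↦5, 8↦3, 9↦3, 10↦5]  zeros at y ∈ {3}
  x = 3: [0↦9, 1↦2, 2↦8, 3↦5, 4↦4, 5↦5, 6↦8, 7↦2, 8↦9, 9↦7, 10↦7]  zeros at y ∈ ∅
  x = 4: [0↦9, 1↦0, 2↦4, 3↦10, 4↦7, 5↦6, 6↦7, 7↦10, 8↦4, 9↦0, 10↦9]  zeros at y ∈ {1, 9}
  x = 5: [0↦9, 1↦9, 2↦0, 3↦4, 4↦10, 5↦7, 6↦6, 7↦7, 8↦10, 9↦4, 10↦0]  zeros at y ∈ {2, 10}
  x = 6: [0↦9, 1↦7, 2↦7, 3↦9, 4↦2, 5↦8, 6↦5, 7↦4, 8↦5, 9↦8, 10↦2]  zeros at y ∈ ∅
  x = 7: [0↦9, 1↦5, 2↦3, 3↦3, 4↦5, 5↦9, 6↦4, 7↦1, 8↦0, 9↦1, 10↦4]  zeros at y ∈ {8}
  x = 8: [0↦9, 1↦3, 2↦10, 3↦8, 4↦8, 5↦10, 6↦3, 7↦9, 8↦6, 9↦5, 10↦6]  zeros at y ∈ ∅
  x = 9: [0↦9, 1↦1, 2↦6, 3↦2, 4↦0, 5↦0, 6↦2, 7↦6, 8↦1, 9↦9, 10↦8]  zeros at y ∈ {4, 5}
  x = 10: [0↦9, 1↦10, 2↦2, 3↦7, 4↦3, 5↦1, 6↦1, 7↦3, 8↦7, 9↦2, 10↦10]  zeros at y ∈ ∅
Collecting zeros: affine points = {(0, 6), (0, 7), (2, 3), (4, 1), (4, 9), (5, 2), (5, 10), (7, 8), (9, 4), (9, 5)}.
Total count |C(F_11)_aff| = 10.


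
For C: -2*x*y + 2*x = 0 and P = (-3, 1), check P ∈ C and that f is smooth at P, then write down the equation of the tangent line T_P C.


Tangent line at P: 6*y - 6 = 0.

Step 1: f(-3, 1) = 0, so P lies on C.
Step 2: partial derivatives
  f_x(x, y) = 2 - 2*y, f_y(x, y) = -2*x.
  f_x(P) = 0, f_y(P) = 6 (gradient nonzero, so P is smooth).
Step 3: tangent line at P: 0·(x − -3) + 6·(y − 1) = 0.
Expanding: 6*y - 6 = 0.


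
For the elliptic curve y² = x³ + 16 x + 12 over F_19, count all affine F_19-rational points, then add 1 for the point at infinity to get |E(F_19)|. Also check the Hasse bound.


Affine points = {(3, 7), (3, 12), (4, 8), (4, 11), (6, 1), (6, 18), (7, 7), (7, 12), (8, 5), (8, 14), (9, 7), (9, 12), (13, 2), (13, 17), (14, 4), (14, 15), (15, 6), (15, 13)}; affine count = 18; |E(F_19)| = 19.

Discriminant check: Δ ∝ 4a³ + 27b² = 4·16³ + 27·12² = 4·4096 + 27·144 ≡ 18 (mod 19). Nonzero ⇒ E is nonsingular.
For each x ∈ F_19, compute rhs = x³ + 16·x + 12 mod 19, then count y ∈ F_19 with y² ≡ rhs.
  x = 0: rhs = 12, matching y values: none (0 points).
  x = 1: rhs = 10, matching y values: none (0 points).
  x = 2: rhs = 14, matching y values: none (0 points).
  x = 3: rhs = 11, matching y values: 7, 12 (2 points).
  x = 4: rhs = 7, matching y values: 8, 11 (2 points).
  x = 5: rhs = 8, matching y values: none (0 points).
  x = 6: rhs = 1, matching y values: 1, 18 (2 points).
  x = 7: rhs = 11, matching y values: 7, 12 (2 points).
  x = 8: rhs = 6, matching y values: 5, 14 (2 points).
  x = 9: rhs = 11, matching y values: 7, 12 (2 points).
  x = 10: rhs = 13, matching y values: none (0 points).
  x = 11: rhs = 18, matching y values: none (0 points).
  x = 12: rhs = 13, matching y values: none (0 points).
  x = 13: rhs = 4, matching y values: 2, 17 (2 points).
  x = 14: rhs = 16, matching y values: 4, 15 (2 points).
  x = 15: rhs = 17, matching y values: 6, 13 (2 points).
  x = 16: rhs = 13, matching y values: none (0 points).
  x = 17: rhs = 10, matching y values: none (0 points).
  x = 18: rhs = 14, matching y values: none (0 points).
Total affine count: 18.
Full point count |E(F_19)| = 18 + 1 = 19.
Hasse bound: |19 − (19+1)| = |-1| = 1 ≤ 2√19 ≈ 8.7178 ✓.


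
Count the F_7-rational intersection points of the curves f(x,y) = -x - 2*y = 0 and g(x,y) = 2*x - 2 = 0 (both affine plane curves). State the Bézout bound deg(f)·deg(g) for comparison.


Common zeros: {(1, 3)}; count = 1; Bézout bound = 1.

deg(f) = 1, deg(g) = 1, so Bézout bound = 1.
Scan x ∈ F_7. For each x, list the y ∈ F_7 with f(x, y) ≡ 0 and those with g(x, y) ≡ 0 (mod 7); the common zeros in that column are the intersection.
  x = 0: f ≡ 0 at y ∈ {0}; g ≡ 0 at y ∈ ∅; common: ∅.
  x = 1: f ≡ 0 at y ∈ {3}; g ≡ 0 at y ∈ {0, 1, 2, 3, 4, 5, 6}; common: {3}.
  x = 2: f ≡ 0 at y ∈ {6}; g ≡ 0 at y ∈ ∅; common: ∅.
  x = 3: f ≡ 0 at y ∈ {2}; g ≡ 0 at y ∈ ∅; common: ∅.
  x = 4: f ≡ 0 at y ∈ {5}; g ≡ 0 at y ∈ ∅; common: ∅.
  x = 5: f ≡ 0 at y ∈ {1}; g ≡ 0 at y ∈ ∅; common: ∅.
  x = 6: f ≡ 0 at y ∈ {4}; g ≡ 0 at y ∈ ∅; common: ∅.
Collecting: common zeros = {(1, 3)}, so the count is 1.
Comparison with the Bézout bound: 1 ≤ 1 = deg(f)·deg(g), as expected for curves with no common component (the bound is attained).


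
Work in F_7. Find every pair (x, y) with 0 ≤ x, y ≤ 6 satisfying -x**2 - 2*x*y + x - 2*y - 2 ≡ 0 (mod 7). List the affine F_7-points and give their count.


Affine F_7-points: {(0, 6), (1, 3), (2, 4), (3, 6), (4, 0), (5, 4)}; count = 6.

For each of the 49 pairs (x, y) ∈ F_7², evaluate f(x, y) mod 7. Record the zeros.
  x = 0: [0↦5, 1↦3, 2↦1, 3↦6, 4↦4, 5↦2, 6↦0]  zeros at y ∈ {6}
  x = 1: [0↦5, 1↦1, 2↦4, 3↦0, 4↦3, 5↦6, 6↦2]  zeros at y ∈ {3}
  x = 2: [0↦3, 1↦4, 2↦5, 3↦6, 4↦0, 5↦1, 6↦2]  zeros at y ∈ {4}
  x = 3: [0↦6, 1↦5, 2↦4, 3↦3, 4↦2, 5↦1, 6↦0]  zeros at y ∈ {6}
  x = 4: [0↦0, 1↦4, 2↦1, 3↦5, 4↦2, 5↦6, 6↦3]  zeros at y ∈ {0}
  x = 5: [0↦6, 1↦1, 2↦3, 3↦5, 4↦0, 5↦2, 6↦4]  zeros at y ∈ {4}
  x = 6: [0↦3, 1↦3, 2↦3, 3↦3, 4↦3, 5↦3, 6↦3]  zeros at y ∈ ∅
Collecting zeros: affine points = {(0, 6), (1, 3), (2, 4), (3, 6), (4, 0), (5, 4)}.
Total count |C(F_7)_aff| = 6.


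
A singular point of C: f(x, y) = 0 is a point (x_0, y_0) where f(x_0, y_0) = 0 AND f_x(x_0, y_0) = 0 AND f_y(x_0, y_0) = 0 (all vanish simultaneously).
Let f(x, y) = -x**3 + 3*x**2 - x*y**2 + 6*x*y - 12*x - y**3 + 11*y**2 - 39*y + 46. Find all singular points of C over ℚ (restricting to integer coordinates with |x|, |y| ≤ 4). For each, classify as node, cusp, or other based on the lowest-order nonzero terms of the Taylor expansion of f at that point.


Singular points: {(1, 3)}; classification: cusp.

Compute partial derivatives:
  f_x = -3*x**2 + 6*x - y**2 + 6*y - 12.
  f_y = -2*x*y + 6*x - 3*y**2 + 22*y - 39.
Scan x_0 ∈ {−4, ..., 4}. For each x_0, f_y(x_0, y) is a polynomial in y; find its integer roots y ∈ {−4, ..., 4}, then test f_x and f at those candidates.
  x = -4: f_y(-4, y) = -3*y**2 + 30*y - 63; vanishes at y ∈ {3}. (-4, 3): f_x = -75 ≠ 0.
  x = -3: f_y(-3, y) = -3*y**2 + 28*y - 57; vanishes at y ∈ {3}. (-3, 3): f_x = -48 ≠ 0.
  x = -2: f_y(-2, y) = -3*y**2 + 26*y - 51; vanishes at y ∈ {3}. (-2, 3): f_x = -27 ≠ 0.
  x = -1: f_y(-1, y) = -3*y**2 + 24*y - 45; vanishes at y ∈ {3}. (-1, 3): f_x = -12 ≠ 0.
  x = 0: f_y(0, y) = -3*y**2 + 22*y - 39; vanishes at y ∈ {3}. (0, 3): f_x = -3 ≠ 0.
  x = 1: f_y(1, y) = -3*y**2 + 20*y - 33; vanishes at y ∈ {3}. (1, 3): f_x = 0, f = 0 — SINGULAR.
  x = 2: f_y(2, y) = -3*y**2 + 18*y - 27; vanishes at y ∈ {3}. (2, 3): f_x = -3 ≠ 0.
  x = 3: f_y(3, y) = -3*y**2 + 16*y - 21; vanishes at y ∈ {3}. (3, 3): f_x = -12 ≠ 0.
  x = 4: f_y(4, y) = -3*y**2 + 14*y - 15; vanishes at y ∈ {3}. (4, 3): f_x = -27 ≠ 0.
Only singular point on the grid: (1, 3).
Classify: substitute x = 1 + u, y = 3 + v and expand: f = -u**3 - u*v**2 - v**3 + v**2.
No constant or linear terms (consistent with a singular point). Quadratic part: v**2. Cubic part: -u**3 - u*v**2 - v**3.
The quadratic part v**2 is a perfect square, so there is a single (double) tangent line v = 0, i.e. y = 3. Restricting the cubic part to that line (v = 0) leaves -u**3 ≠ 0, so f is not divisible by v and the branch is v² ≈ u**3 to lowest order — this is a cusp.
Classification: cusp.


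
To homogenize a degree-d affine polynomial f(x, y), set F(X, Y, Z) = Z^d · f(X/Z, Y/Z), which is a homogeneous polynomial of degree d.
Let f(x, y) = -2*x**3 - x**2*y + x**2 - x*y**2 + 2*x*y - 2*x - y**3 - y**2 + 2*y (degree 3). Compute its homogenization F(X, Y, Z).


F(X, Y, Z) = -2*X**3 - X**2*Y + X**2*Z - X*Y**2 + 2*X*Y*Z - 2*X*Z**2 - Y**3 - Y**2*Z + 2*Y*Z**2

deg(f) = 3.
Substitute x = X/Z, y = Y/Z into f, then multiply by Z^3.
  monomial -2·x^3·y^0 ↦ -2·X^3·Y^0·Z^0.
  monomial -1·x^2·y^1 ↦ -1·X^2·Y^1·Z^0.
  monomial 1·x^2·y^0 ↦ 1·X^2·Y^0·Z^1.
  monomial -1·x^1·y^2 ↦ -1·X^1·Y^2·Z^0.
  monomial 2·x^1·y^1 ↦ 2·X^1·Y^1·Z^1.
  monomial -2·x^1·y^0 ↦ -2·X^1·Y^0·Z^2.
  monomial -1·x^0·y^3 ↦ -1·X^0·Y^3·Z^0.
  monomial -1·x^0·y^2 ↦ -1·X^0·Y^2·Z^1.
  monomial 2·x^0·y^1 ↦ 2·X^0·Y^1·Z^2.
Collecting: F(X, Y, Z) = -2*X**3 - X**2*Y + X**2*Z - X*Y**2 + 2*X*Y*Z - 2*X*Z**2 - Y**3 - Y**2*Z + 2*Y*Z**2.


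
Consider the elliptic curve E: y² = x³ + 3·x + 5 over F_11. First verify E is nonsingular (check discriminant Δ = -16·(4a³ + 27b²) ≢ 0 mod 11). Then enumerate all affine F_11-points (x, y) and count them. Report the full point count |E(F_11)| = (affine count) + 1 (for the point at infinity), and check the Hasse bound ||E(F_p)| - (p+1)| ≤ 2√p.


Affine points = {(0, 4), (0, 7), (1, 3), (1, 8), (4, 2), (4, 9), (10, 1), (10, 10)}; affine count = 8; |E(F_11)| = 9.

Discriminant check: Δ ∝ 4a³ + 27b² = 4·3³ + 27·5² = 4·27 + 27·25 ≡ 2 (mod 11). Nonzero ⇒ E is nonsingular.
For each x ∈ F_11, compute rhs = x³ + 3·x + 5 mod 11, then count y ∈ F_11 with y² ≡ rhs.
  x = 0: rhs = 5, matching y values: 4, 7 (2 points).
  x = 1: rhs = 9, matching y values: 3, 8 (2 points).
  x = 2: rhs = 8, matching y values: none (0 points).
  x = 3: rhs = 8, matching y values: none (0 points).
  x = 4: rhs = 4, matching y values: 2, 9 (2 points).
  x = 5: rhs = 2, matching y values: none (0 points).
  x = 6: rhs = 8, matching y values: none (0 points).
  x = 7: rhs = 6, matching y values: none (0 points).
  x = 8: rhs = 2, matching y values: none (0 points).
  x = 9: rhs = 2, matching y values: none (0 points).
  x = 10: rhs = 1, matching y values: 1, 10 (2 points).
Total affine count: 8.
Full point count |E(F_11)| = 8 + 1 = 9.
Hasse bound: |9 − (11+1)| = |-3| = 3 ≤ 2√11 ≈ 6.6332 ✓.


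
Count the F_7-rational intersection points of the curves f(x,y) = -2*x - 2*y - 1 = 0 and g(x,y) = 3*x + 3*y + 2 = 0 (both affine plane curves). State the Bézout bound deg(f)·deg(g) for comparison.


Common zeros: ∅; count = 0; Bézout bound = 1.

deg(f) = 1, deg(g) = 1, so Bézout bound = 1.
Scan x ∈ F_7. For each x, list the y ∈ F_7 with f(x, y) ≡ 0 and those with g(x, y) ≡ 0 (mod 7); the common zeros in that column are the intersection.
  x = 0: f ≡ 0 at y ∈ {3}; g ≡ 0 at y ∈ {4}; common: ∅.
  x = 1: f ≡ 0 at y ∈ {2}; g ≡ 0 at y ∈ {3}; common: ∅.
  x = 2: f ≡ 0 at y ∈ {1}; g ≡ 0 at y ∈ {2}; common: ∅.
  x = 3: f ≡ 0 at y ∈ {0}; g ≡ 0 at y ∈ {1}; common: ∅.
  x = 4: f ≡ 0 at y ∈ {6}; g ≡ 0 at y ∈ {0}; common: ∅.
  x = 5: f ≡ 0 at y ∈ {5}; g ≡ 0 at y ∈ {6}; common: ∅.
  x = 6: f ≡ 0 at y ∈ {4}; g ≡ 0 at y ∈ {5}; common: ∅.
Collecting: common zeros = ∅, so the count is 0.
Comparison with the Bézout bound: 0 ≤ 1 = deg(f)·deg(g), as expected for curves with no common component (the affine F_7-count falls short of the bound because intersections may lie at infinity, over extension fields, or carry multiplicity).


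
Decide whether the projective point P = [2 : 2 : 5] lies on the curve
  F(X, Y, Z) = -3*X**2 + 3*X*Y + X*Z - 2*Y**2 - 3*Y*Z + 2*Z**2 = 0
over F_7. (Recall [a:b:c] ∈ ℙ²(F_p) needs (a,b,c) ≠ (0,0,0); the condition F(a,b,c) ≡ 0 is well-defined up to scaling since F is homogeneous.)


F(2,2,5) ≡ 1 (mod 7); P is NOT on the curve.

Evaluate F(2, 2, 5) term-by-term (mod 7).
  -3*X**2 ↦ -3·4·1·1 = -12
  3*X*Y ↦ 3·2·2·1 = 12
  X*Z ↦ 1·2·1·5 = 10
  -2*Y**2 ↦ -2·1·4·1 = -8
  -3*Y*Z ↦ -3·1·2·5 = -30
  2*Z**2 ↦ 2·1·1·25 = 50
Sum: F(2, 2, 5) = (-12) + (12) + (10) + (-8) + (-30) + (50) = 22.
Reducing mod 7: 22 ≡ 1 (mod 7).
Since F(a, b, c) ≡ 1 ≠ 0 (mod 7), P does NOT lie on the curve.


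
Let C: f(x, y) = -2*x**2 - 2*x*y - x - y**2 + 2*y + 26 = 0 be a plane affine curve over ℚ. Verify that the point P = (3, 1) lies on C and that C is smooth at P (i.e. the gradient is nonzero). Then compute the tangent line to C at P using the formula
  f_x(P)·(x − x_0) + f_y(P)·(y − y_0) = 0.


Tangent line at P: -15*x - 6*y + 51 = 0.

Step 1: f(3, 1) = 0, so P lies on C.
Step 2: partial derivatives
  f_x(x, y) = -4*x - 2*y - 1, f_y(x, y) = -2*x - 2*y + 2.
  f_x(P) = -15, f_y(P) = -6 (gradient nonzero, so P is smooth).
Step 3: tangent line at P: -15·(x − 3) + -6·(y − 1) = 0.
Expanding: -15*x - 6*y + 51 = 0.


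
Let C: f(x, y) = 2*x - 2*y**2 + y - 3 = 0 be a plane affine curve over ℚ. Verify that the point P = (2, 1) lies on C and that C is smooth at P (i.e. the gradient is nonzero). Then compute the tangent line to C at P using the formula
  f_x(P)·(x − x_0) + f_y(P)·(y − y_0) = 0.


Tangent line at P: 2*x - 3*y - 1 = 0.

Step 1: f(2, 1) = 0, so P lies on C.
Step 2: partial derivatives
  f_x(x, y) = 2, f_y(x, y) = 1 - 4*y.
  f_x(P) = 2, f_y(P) = -3 (gradient nonzero, so P is smooth).
Step 3: tangent line at P: 2·(x − 2) + -3·(y − 1) = 0.
Expanding: 2*x - 3*y - 1 = 0.


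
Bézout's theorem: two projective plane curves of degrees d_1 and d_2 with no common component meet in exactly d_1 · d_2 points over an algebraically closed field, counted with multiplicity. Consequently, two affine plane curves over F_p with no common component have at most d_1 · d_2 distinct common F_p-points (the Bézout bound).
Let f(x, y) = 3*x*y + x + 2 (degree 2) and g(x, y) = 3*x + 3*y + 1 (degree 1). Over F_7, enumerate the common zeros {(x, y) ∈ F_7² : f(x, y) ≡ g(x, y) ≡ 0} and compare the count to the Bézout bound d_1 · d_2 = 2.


Common zeros: ∅; count = 0; Bézout bound = 2.

deg(f) = 2, deg(g) = 1, so Bézout bound = 2.
Scan x ∈ F_7. For each x, list the y ∈ F_7 with f(x, y) ≡ 0 and those with g(x, y) ≡ 0 (mod 7); the common zeros in that column are the intersection.
  x = 0: f ≡ 0 at y ∈ ∅; g ≡ 0 at y ∈ {2}; common: ∅.
  x = 1: f ≡ 0 at y ∈ {6}; g ≡ 0 at y ∈ {1}; common: ∅.
  x = 2: f ≡ 0 at y ∈ {4}; g ≡ 0 at y ∈ {0}; common: ∅.
  x = 3: f ≡ 0 at y ∈ {1}; g ≡ 0 at y ∈ {6}; common: ∅.
  x = 4: f ≡ 0 at y ∈ {3}; g ≡ 0 at y ∈ {5}; common: ∅.
  x = 5: f ≡ 0 at y ∈ {0}; g ≡ 0 at y ∈ {4}; common: ∅.
  x = 6: f ≡ 0 at y ∈ {5}; g ≡ 0 at y ∈ {3}; common: ∅.
Collecting: common zeros = ∅, so the count is 0.
Comparison with the Bézout bound: 0 ≤ 2 = deg(f)·deg(g), as expected for curves with no common component (the affine F_7-count falls short of the bound because intersections may lie at infinity, over extension fields, or carry multiplicity).


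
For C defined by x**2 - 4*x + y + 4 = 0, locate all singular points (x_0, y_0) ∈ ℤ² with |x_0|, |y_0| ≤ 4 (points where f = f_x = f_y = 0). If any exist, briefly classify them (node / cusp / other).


No singular points in the scanned grid; C is smooth there.

Compute partial derivatives:
  f_x = 2*x - 4.
  f_y = 1.
f_y = 1 is a nonzero constant, so f_y never vanishes: no point (x, y) can satisfy f = f_x = f_y = 0. In particular no (x, y) ∈ {−4, ..., 4}² is singular; the curve is smooth.


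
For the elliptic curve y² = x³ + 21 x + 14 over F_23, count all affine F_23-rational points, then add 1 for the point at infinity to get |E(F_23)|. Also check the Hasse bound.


Affine points = {(1, 6), (1, 17), (2, 8), (2, 15), (3, 9), (3, 14), (4, 1), (4, 22), (8, 2), (8, 21), (9, 9), (9, 14), (11, 9), (11, 14), (12, 4), (12, 19), (13, 0), (14, 4), (14, 19), (15, 1), (15, 22), (19, 2), (19, 21), (20, 4), (20, 19)}; affine count = 25; |E(F_23)| = 26.

Discriminant check: Δ ∝ 4a³ + 27b² = 4·21³ + 27·14² = 4·9261 + 27·196 ≡ 16 (mod 23). Nonzero ⇒ E is nonsingular.
For each x ∈ F_23, compute rhs = x³ + 21·x + 14 mod 23, then count y ∈ F_23 with y² ≡ rhs.
  x = 0: rhs = 14, matching y values: none (0 points).
  x = 1: rhs = 13, matching y values: 6, 17 (2 points).
  x = 2: rhs = 18, matching y values: 8, 15 (2 points).
  x = 3: rhs = 12, matching y values: 9, 14 (2 points).
  x = 4: rhs = 1, matching y values: 1, 22 (2 points).
  x = 5: rhs = 14, matching y values: none (0 points).
  x = 6: rhs = 11, matching y values: none (0 points).
  x = 7: rhs = 21, matching y values: none (0 points).
  x = 8: rhs = 4, matching y values: 2, 21 (2 points).
  x = 9: rhs = 12, matching y values: 9, 14 (2 points).
  x = 10: rhs = 5, matching y values: none (0 points).
  x = 11: rhs = 12, matching y values: 9, 14 (2 points).
  x = 12: rhs = 16, matching y values: 4, 19 (2 points).
  x = 13: rhs = 0, matching y values: 0 (1 points).
  x = 14: rhs = 16, matching y values: 4, 19 (2 points).
  x = 15: rhs = 1, matching y values: 1, 22 (2 points).
  x = 16: rhs = 7, matching y values: none (0 points).
  x = 17: rhs = 17, matching y values: none (0 points).
  x = 18: rhs = 14, matching y values: none (0 points).
  x = 19: rhs = 4, matching y values: 2, 21 (2 points).
  x = 20: rhs = 16, matching y values: 4, 19 (2 points).
  x = 21: rhs = 10, matching y values: none (0 points).
  x = 22: rhs = 15, matching y values: none (0 points).
Total affine count: 25.
Full point count |E(F_23)| = 25 + 1 = 26.
Hasse bound: |26 − (23+1)| = |2| = 2 ≤ 2√23 ≈ 9.5917 ✓.
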